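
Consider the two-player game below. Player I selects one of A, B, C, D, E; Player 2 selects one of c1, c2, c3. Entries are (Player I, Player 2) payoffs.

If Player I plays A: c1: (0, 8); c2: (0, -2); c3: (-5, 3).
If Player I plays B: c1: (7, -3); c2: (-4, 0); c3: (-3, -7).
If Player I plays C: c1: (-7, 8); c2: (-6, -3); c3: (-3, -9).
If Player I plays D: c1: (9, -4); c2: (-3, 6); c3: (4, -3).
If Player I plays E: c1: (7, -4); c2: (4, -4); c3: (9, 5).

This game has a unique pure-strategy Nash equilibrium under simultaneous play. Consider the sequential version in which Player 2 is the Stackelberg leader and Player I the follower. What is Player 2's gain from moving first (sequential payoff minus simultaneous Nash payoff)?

Player I best-responds to each possible Player 2 move:
- c1 → Player I plays D (best of 0, 7, -7, 9, 7); Player 2 gets -4.
- c2 → Player I plays E (best of 0, -4, -6, -3, 4); Player 2 gets -4.
- c3 → Player I plays E (best of -5, -3, -3, 4, 9); Player 2 gets 5.
Among -4, -4, 5, the best is 5 at c3. Subgame-perfect outcome: (E, c3) with payoffs (9, 5).
For the simultaneous game, intersect best replies.
Player I's best replies: c1→D; c2→E; c3→E.
Player 2's best replies: A→c1; B→c2; C→c1; D→c2; E→c3.
The unique mutual best reply is (E, c3), giving (9, 5).
Player 2's commitment gain: 5 − 5 = 0.

0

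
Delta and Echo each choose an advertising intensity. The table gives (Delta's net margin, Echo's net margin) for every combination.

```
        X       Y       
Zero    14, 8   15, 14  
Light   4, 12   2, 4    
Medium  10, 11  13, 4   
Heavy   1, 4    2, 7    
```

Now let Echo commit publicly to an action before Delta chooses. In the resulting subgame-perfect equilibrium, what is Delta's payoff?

Delta best-responds to each possible Echo move:
- X → Delta plays Zero (best of 14, 4, 10, 1); Echo gets 8.
- Y → Delta plays Zero (best of 15, 2, 13, 2); Echo gets 14.
Among 8, 14, the best is 14 at Y. Subgame-perfect outcome: (Zero, Y) with payoffs (15, 14).

15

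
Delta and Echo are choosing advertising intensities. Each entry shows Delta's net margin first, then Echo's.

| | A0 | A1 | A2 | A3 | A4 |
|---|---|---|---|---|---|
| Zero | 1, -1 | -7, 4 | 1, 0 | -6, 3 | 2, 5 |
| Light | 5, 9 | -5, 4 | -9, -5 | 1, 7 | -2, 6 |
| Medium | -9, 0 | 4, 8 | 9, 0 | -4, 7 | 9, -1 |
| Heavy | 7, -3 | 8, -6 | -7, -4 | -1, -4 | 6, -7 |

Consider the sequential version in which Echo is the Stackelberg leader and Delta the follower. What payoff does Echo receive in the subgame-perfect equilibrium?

Backward induction with Echo moving first.
- A0: BR = Heavy, leader payoff -3.
- A1: BR = Heavy, leader payoff -6.
- A2: BR = Medium, leader payoff 0.
- A3: BR = Light, leader payoff 7.
- A4: BR = Medium, leader payoff -1.
Among -3, -6, 0, 7, -1, the best is 7 at A3. Subgame-perfect outcome: (Light, A3) with payoffs (1, 7).

7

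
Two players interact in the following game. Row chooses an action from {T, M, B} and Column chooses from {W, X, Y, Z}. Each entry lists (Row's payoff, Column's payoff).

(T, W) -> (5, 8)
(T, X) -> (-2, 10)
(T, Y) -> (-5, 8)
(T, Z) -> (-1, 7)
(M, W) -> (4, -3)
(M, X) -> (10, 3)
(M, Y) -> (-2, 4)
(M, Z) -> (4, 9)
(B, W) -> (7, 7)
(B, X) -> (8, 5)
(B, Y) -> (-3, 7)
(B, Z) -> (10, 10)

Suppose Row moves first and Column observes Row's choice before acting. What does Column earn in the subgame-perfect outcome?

10

Solve by backward induction (Row leads).
- T: BR = X, leader payoff -2.
- M: BR = Z, leader payoff 4.
- B: BR = Z, leader payoff 10.
Maximizing over -2, 4, 10, Row chooses B. Subgame-perfect outcome: (B, Z) with payoffs (10, 10).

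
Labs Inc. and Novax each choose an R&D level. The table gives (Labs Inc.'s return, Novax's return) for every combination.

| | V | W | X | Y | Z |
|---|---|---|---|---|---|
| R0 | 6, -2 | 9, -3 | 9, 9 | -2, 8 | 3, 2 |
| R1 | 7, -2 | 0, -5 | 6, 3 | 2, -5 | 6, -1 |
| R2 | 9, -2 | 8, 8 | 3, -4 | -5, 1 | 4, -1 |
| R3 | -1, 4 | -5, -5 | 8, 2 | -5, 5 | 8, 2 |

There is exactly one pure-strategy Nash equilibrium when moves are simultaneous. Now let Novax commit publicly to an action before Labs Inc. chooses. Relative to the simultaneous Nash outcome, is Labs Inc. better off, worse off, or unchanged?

Work backward from Labs Inc.'s decision.
- V → Labs Inc. plays R2 (best of 6, 7, 9, -1); Novax gets -2.
- W → Labs Inc. plays R0 (best of 9, 0, 8, -5); Novax gets -3.
- X → Labs Inc. plays R0 (best of 9, 6, 3, 8); Novax gets 9.
- Y → Labs Inc. plays R1 (best of -2, 2, -5, -5); Novax gets -5.
- Z → Labs Inc. plays R3 (best of 3, 6, 4, 8); Novax gets 2.
Among -2, -3, 9, -5, 2, the best is 9 at X. Subgame-perfect outcome: (R0, X) with payoffs (9, 9).
Under simultaneous play:
Labs Inc.'s best replies: V→R2; W→R0; X→R0; Y→R1; Z→R3.
Novax's best replies: R0→X; R1→X; R2→W; R3→Y.
Only (R0, X) has each player best-responding; Nash payoffs (9, 9).
Labs Inc. earns 9 sequentially versus 9 at the Nash outcome: unchanged.

unchanged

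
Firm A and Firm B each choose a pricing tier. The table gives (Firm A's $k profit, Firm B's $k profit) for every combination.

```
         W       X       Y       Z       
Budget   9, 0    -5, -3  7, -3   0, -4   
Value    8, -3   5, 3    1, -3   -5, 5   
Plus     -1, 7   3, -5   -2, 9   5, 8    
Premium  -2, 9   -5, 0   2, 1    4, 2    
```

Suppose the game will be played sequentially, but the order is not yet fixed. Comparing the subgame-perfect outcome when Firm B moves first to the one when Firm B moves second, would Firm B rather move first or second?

first

If Firm A leads: Firm B's best replies are Budget→W, Value→Z, Plus→Y, Premium→W; Firm A's induced payoffs 9, -5, -2, -2; outcome (Budget, W), payoffs (9, 0).
If Firm B leads: Firm A's best replies are W→Budget, X→Value, Y→Budget, Z→Plus; Firm B's induced payoffs 0, 3, -3, 8; outcome (Plus, Z), payoffs (5, 8).
Firm B gets 8 moving first and 0 moving second, so Firm B prefers to move first.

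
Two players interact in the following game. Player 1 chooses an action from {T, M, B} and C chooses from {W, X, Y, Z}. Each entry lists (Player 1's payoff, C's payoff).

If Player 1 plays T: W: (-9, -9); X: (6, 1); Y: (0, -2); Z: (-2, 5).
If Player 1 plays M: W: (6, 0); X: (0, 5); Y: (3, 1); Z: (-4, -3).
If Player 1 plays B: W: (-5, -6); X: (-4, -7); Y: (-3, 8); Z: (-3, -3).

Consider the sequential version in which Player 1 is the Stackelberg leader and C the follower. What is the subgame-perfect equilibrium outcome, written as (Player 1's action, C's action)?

(M, X)

Solve by backward induction (Player 1 leads).
- T: C compares -9, 1, -2, 5 and picks Z; Player 1 would get -2.
- M: C compares 0, 5, 1, -3 and picks X; Player 1 would get 0.
- B: C compares -6, -7, 8, -3 and picks Y; Player 1 would get -3.
Among -2, 0, -3, the best is 0 at M. Subgame-perfect outcome: (M, X) with payoffs (0, 5).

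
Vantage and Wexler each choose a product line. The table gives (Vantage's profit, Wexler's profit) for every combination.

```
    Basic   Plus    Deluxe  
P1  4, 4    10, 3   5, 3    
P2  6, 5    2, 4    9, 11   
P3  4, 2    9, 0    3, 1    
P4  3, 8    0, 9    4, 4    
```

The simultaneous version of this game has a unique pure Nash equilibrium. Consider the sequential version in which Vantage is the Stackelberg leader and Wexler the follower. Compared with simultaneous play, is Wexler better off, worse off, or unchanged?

unchanged

Work backward from Wexler's decision.
- P1 → Wexler plays Basic (best of 4, 3, 3); Vantage gets 4.
- P2 → Wexler plays Deluxe (best of 5, 4, 11); Vantage gets 9.
- P3 → Wexler plays Basic (best of 2, 0, 1); Vantage gets 4.
- P4 → Wexler plays Plus (best of 8, 9, 4); Vantage gets 0.
Among 4, 9, 4, 0, the best is 9 at P2. Subgame-perfect outcome: (P2, Deluxe) with payoffs (9, 11).
For the simultaneous game, intersect best replies.
Vantage's best replies: Basic→P2; Plus→P1; Deluxe→P2.
Wexler's best replies: P1→Basic; P2→Deluxe; P3→Basic; P4→Plus.
Only (P2, Deluxe) has each player best-responding; Nash payoffs (9, 11).
Wexler earns 11 sequentially versus 11 at the Nash outcome: unchanged.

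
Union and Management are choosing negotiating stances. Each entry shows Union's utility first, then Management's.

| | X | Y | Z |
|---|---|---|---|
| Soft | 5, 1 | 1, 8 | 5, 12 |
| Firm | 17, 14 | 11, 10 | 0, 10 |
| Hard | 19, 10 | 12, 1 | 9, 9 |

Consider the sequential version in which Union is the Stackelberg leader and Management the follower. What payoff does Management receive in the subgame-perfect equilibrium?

10

Management best-responds to each possible Union move:
- Soft: BR = Z, leader payoff 5.
- Firm: BR = X, leader payoff 17.
- Hard: BR = X, leader payoff 19.
Union's induced payoffs are 5, 17, 19, so Union commits to Hard. Subgame-perfect outcome: (Hard, X) with payoffs (19, 10).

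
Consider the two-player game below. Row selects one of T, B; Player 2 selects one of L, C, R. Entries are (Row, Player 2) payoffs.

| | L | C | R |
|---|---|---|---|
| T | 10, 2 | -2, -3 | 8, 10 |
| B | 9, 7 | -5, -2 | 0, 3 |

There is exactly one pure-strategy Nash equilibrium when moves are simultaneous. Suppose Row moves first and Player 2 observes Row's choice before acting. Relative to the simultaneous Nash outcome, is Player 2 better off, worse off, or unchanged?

Solve by backward induction (Row leads).
- T → Player 2 plays R (best of 2, -3, 10); Row gets 8.
- B → Player 2 plays L (best of 7, -2, 3); Row gets 9.
Maximizing over 8, 9, Row chooses B. Subgame-perfect outcome: (B, L) with payoffs (9, 7).
Under simultaneous play:
Row's best replies: L→T; C→T; R→T.
Player 2's best replies: T→R; B→L.
The unique mutual best reply is (T, R), giving (8, 10).
Player 2 earns 7 sequentially versus 10 at the Nash outcome: worse off.

worse off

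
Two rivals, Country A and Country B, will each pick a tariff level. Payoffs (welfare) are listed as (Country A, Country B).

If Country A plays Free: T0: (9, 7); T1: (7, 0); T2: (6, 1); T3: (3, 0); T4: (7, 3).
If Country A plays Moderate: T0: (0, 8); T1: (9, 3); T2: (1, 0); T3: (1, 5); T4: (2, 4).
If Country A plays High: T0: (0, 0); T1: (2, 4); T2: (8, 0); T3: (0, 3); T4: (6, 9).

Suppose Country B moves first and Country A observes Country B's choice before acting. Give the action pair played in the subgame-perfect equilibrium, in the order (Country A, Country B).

Work backward from Country A's decision.
- T0 → Country A plays Free (best of 9, 0, 0); Country B gets 7.
- T1 → Country A plays Moderate (best of 7, 9, 2); Country B gets 3.
- T2 → Country A plays High (best of 6, 1, 8); Country B gets 0.
- T3 → Country A plays Free (best of 3, 1, 0); Country B gets 0.
- T4 → Country A plays Free (best of 7, 2, 6); Country B gets 3.
Country B's induced payoffs are 7, 3, 0, 0, 3, so Country B commits to T0. Subgame-perfect outcome: (Free, T0) with payoffs (9, 7).

(Free, T0)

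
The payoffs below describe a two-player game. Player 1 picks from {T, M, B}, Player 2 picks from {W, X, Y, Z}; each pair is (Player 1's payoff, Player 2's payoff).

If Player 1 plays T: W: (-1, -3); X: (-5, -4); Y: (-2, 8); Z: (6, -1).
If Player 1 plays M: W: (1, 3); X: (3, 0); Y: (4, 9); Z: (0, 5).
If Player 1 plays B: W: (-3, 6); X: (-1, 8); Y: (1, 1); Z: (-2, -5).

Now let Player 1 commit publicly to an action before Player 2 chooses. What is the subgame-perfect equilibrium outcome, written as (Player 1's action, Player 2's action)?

(M, Y)

Backward induction with Player 1 moving first.
- T → Player 2 plays Y (best of -3, -4, 8, -1); Player 1 gets -2.
- M → Player 2 plays Y (best of 3, 0, 9, 5); Player 1 gets 4.
- B → Player 2 plays X (best of 6, 8, 1, -5); Player 1 gets -1.
Among -2, 4, -1, the best is 4 at M. Subgame-perfect outcome: (M, Y) with payoffs (4, 9).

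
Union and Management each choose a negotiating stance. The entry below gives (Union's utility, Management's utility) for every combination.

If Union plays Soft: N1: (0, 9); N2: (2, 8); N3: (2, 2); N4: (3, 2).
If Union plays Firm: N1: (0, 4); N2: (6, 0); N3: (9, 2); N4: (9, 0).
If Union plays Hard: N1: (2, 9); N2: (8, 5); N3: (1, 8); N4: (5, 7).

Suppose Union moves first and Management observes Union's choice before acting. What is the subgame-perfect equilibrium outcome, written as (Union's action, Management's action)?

(Hard, N1)

Solve by backward induction (Union leads).
- Soft: Management compares 9, 8, 2, 2 and picks N1; Union would get 0.
- Firm: Management compares 4, 0, 2, 0 and picks N1; Union would get 0.
- Hard: Management compares 9, 5, 8, 7 and picks N1; Union would get 2.
Union's induced payoffs are 0, 0, 2, so Union commits to Hard. Subgame-perfect outcome: (Hard, N1) with payoffs (2, 9).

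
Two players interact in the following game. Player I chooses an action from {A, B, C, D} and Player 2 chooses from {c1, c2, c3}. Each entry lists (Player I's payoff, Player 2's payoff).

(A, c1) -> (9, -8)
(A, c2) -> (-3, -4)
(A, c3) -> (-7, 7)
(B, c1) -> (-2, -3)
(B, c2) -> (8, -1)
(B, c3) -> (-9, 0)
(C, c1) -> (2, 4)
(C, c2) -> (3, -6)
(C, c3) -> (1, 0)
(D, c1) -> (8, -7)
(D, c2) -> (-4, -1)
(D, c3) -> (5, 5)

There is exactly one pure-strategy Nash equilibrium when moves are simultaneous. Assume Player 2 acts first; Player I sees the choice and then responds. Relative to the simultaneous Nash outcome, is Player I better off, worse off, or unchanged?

Work backward from Player I's decision.
- c1: BR = A, leader payoff -8.
- c2: BR = B, leader payoff -1.
- c3: BR = D, leader payoff 5.
Maximizing over -8, -1, 5, Player 2 chooses c3. Subgame-perfect outcome: (D, c3) with payoffs (5, 5).
Now find the simultaneous Nash equilibrium.
Player I's best replies: c1→A; c2→B; c3→D.
Player 2's best replies: A→c3; B→c3; C→c1; D→c3.
The unique mutual best reply is (D, c3), giving (5, 5).
Player I earns 5 sequentially versus 5 at the Nash outcome: unchanged.

unchanged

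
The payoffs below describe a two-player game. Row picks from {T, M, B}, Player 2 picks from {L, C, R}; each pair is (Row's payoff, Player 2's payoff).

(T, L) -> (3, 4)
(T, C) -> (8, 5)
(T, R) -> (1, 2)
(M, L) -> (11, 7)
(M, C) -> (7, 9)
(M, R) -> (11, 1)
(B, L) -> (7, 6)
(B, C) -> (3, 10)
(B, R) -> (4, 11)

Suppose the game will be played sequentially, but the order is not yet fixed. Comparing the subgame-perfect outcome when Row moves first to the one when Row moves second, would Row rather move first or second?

second

If Row leads: Player 2's best replies are T→C, M→C, B→R; Row's induced payoffs 8, 7, 4; outcome (T, C), payoffs (8, 5).
If Player 2 leads: Row's best replies are L→M, C→T, R→M; Player 2's induced payoffs 7, 5, 1; outcome (M, L), payoffs (11, 7).
Row gets 8 moving first and 11 moving second, so Row prefers to move second.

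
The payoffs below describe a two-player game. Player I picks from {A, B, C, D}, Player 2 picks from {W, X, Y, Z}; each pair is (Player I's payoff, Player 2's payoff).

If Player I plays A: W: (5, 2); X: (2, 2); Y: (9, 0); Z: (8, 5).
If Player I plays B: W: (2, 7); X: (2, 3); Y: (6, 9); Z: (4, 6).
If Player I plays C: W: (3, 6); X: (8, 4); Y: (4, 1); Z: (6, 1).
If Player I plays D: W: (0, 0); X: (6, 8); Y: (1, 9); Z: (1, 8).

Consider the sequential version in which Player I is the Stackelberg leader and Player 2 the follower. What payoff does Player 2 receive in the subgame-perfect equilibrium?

Player 2 best-responds to each possible Player I move:
- A → Player 2 plays Z (best of 2, 2, 0, 5); Player I gets 8.
- B → Player 2 plays Y (best of 7, 3, 9, 6); Player I gets 6.
- C → Player 2 plays W (best of 6, 4, 1, 1); Player I gets 3.
- D → Player 2 plays Y (best of 0, 8, 9, 8); Player I gets 1.
Player I's induced payoffs are 8, 6, 3, 1, so Player I commits to A. Subgame-perfect outcome: (A, Z) with payoffs (8, 5).

5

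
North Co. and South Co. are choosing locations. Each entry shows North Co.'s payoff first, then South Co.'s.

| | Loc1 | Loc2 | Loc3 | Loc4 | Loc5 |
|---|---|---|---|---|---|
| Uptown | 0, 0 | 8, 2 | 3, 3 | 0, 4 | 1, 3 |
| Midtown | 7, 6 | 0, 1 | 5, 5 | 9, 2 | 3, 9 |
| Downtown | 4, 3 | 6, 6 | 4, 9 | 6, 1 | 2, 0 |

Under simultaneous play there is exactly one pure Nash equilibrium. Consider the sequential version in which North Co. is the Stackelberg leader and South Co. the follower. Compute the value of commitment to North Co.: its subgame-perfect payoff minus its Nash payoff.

1

Backward induction with North Co. moving first.
- Uptown: BR = Loc4, leader payoff 0.
- Midtown: BR = Loc5, leader payoff 3.
- Downtown: BR = Loc3, leader payoff 4.
Among 0, 3, 4, the best is 4 at Downtown. Subgame-perfect outcome: (Downtown, Loc3) with payoffs (4, 9).
Now find the simultaneous Nash equilibrium.
North Co.'s best replies: Loc1→Midtown; Loc2→Uptown; Loc3→Midtown; Loc4→Midtown; Loc5→Midtown.
South Co.'s best replies: Uptown→Loc4; Midtown→Loc5; Downtown→Loc3.
Only (Midtown, Loc5) has each player best-responding; Nash payoffs (3, 9).
North Co.'s commitment gain: 4 − 3 = 1.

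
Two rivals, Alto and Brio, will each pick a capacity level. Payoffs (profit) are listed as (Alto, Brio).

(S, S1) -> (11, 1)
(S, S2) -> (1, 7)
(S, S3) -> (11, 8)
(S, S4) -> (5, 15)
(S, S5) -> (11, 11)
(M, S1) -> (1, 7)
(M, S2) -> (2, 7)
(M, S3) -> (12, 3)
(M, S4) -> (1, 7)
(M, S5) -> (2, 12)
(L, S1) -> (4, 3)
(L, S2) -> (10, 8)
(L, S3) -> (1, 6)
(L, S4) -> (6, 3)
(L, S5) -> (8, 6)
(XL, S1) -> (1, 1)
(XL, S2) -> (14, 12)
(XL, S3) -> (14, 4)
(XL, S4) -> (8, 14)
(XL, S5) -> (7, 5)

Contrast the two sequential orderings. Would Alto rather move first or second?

first

If Alto leads: Brio's best replies are S→S4, M→S5, L→S2, XL→S4; Alto's induced payoffs 5, 2, 10, 8; outcome (L, S2), payoffs (10, 8).
If Brio leads: Alto's best replies are S1→S, S2→XL, S3→XL, S4→XL, S5→S; Brio's induced payoffs 1, 12, 4, 14, 11; outcome (XL, S4), payoffs (8, 14).
Alto gets 10 moving first and 8 moving second, so Alto prefers to move first.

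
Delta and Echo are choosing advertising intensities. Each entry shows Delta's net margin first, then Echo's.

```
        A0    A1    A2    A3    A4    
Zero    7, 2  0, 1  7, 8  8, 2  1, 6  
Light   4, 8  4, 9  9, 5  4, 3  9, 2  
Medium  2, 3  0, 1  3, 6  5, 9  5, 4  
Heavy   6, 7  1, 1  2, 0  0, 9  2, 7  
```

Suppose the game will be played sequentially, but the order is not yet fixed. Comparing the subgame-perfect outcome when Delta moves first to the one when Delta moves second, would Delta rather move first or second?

If Delta leads: Echo's best replies are Zero→A2, Light→A1, Medium→A3, Heavy→A3; Delta's induced payoffs 7, 4, 5, 0; outcome (Zero, A2), payoffs (7, 8).
If Echo leads: Delta's best replies are A0→Zero, A1→Light, A2→Light, A3→Zero, A4→Light; Echo's induced payoffs 2, 9, 5, 2, 2; outcome (Light, A1), payoffs (4, 9).
Delta gets 7 moving first and 4 moving second, so Delta prefers to move first.

first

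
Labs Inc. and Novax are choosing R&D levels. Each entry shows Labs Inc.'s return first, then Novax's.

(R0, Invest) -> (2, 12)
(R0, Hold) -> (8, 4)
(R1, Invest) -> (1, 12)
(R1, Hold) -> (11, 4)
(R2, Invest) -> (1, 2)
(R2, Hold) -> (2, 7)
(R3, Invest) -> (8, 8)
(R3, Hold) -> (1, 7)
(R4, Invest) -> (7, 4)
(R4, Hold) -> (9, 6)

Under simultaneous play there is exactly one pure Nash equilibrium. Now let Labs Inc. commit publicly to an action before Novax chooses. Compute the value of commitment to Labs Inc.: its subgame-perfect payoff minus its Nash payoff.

Work backward from Novax's decision.
- R0: Novax compares 12, 4 and picks Invest; Labs Inc. would get 2.
- R1: Novax compares 12, 4 and picks Invest; Labs Inc. would get 1.
- R2: Novax compares 2, 7 and picks Hold; Labs Inc. would get 2.
- R3: Novax compares 8, 7 and picks Invest; Labs Inc. would get 8.
- R4: Novax compares 4, 6 and picks Hold; Labs Inc. would get 9.
Among 2, 1, 2, 8, 9, the best is 9 at R4. Subgame-perfect outcome: (R4, Hold) with payoffs (9, 6).
Now find the simultaneous Nash equilibrium.
Labs Inc.'s best replies: Invest→R3; Hold→R1.
Novax's best replies: R0→Invest; R1→Invest; R2→Hold; R3→Invest; R4→Hold.
The unique mutual best reply is (R3, Invest), giving (8, 8).
Labs Inc.'s commitment gain: 9 − 8 = 1.

1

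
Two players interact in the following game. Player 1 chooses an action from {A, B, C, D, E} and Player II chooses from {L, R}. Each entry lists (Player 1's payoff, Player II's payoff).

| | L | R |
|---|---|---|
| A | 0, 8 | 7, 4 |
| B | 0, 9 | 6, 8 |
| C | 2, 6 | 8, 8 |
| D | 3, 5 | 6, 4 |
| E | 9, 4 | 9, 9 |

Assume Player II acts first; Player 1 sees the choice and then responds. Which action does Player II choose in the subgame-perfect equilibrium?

R

Backward induction with Player II moving first.
- L → Player 1 plays E (best of 0, 0, 2, 3, 9); Player II gets 4.
- R → Player 1 plays E (best of 7, 6, 8, 6, 9); Player II gets 9.
Player II's induced payoffs are 4, 9, so Player II commits to R. Subgame-perfect outcome: (E, R) with payoffs (9, 9).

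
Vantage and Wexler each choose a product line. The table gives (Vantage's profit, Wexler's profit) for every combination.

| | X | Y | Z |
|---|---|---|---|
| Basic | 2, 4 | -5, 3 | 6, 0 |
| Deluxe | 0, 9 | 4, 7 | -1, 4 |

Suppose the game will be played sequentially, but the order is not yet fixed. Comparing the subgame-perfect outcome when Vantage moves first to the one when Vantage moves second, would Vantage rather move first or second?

second

If Vantage leads: Wexler's best replies are Basic→X, Deluxe→X; Vantage's induced payoffs 2, 0; outcome (Basic, X), payoffs (2, 4).
If Wexler leads: Vantage's best replies are X→Basic, Y→Deluxe, Z→Basic; Wexler's induced payoffs 4, 7, 0; outcome (Deluxe, Y), payoffs (4, 7).
Vantage gets 2 moving first and 4 moving second, so Vantage prefers to move second.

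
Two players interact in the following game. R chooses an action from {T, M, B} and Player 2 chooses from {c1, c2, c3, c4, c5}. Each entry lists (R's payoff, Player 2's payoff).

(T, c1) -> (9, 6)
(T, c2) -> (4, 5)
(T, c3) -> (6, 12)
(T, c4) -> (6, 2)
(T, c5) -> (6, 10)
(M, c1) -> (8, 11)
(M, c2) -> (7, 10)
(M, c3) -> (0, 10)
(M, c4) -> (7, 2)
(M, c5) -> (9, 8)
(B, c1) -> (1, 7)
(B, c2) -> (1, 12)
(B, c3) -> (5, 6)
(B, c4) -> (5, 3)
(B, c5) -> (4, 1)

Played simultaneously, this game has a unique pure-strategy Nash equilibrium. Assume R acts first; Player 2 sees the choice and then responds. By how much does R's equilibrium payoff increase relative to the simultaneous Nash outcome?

2

Work backward from Player 2's decision.
- T → Player 2 plays c3 (best of 6, 5, 12, 2, 10); R gets 6.
- M → Player 2 plays c1 (best of 11, 10, 10, 2, 8); R gets 8.
- B → Player 2 plays c2 (best of 7, 12, 6, 3, 1); R gets 1.
R's induced payoffs are 6, 8, 1, so R commits to M. Subgame-perfect outcome: (M, c1) with payoffs (8, 11).
For the simultaneous game, intersect best replies.
R's best replies: c1→T; c2→M; c3→T; c4→M; c5→M.
Player 2's best replies: T→c3; M→c1; B→c2.
Only (T, c3) has each player best-responding; Nash payoffs (6, 12).
R's commitment gain: 8 − 6 = 2.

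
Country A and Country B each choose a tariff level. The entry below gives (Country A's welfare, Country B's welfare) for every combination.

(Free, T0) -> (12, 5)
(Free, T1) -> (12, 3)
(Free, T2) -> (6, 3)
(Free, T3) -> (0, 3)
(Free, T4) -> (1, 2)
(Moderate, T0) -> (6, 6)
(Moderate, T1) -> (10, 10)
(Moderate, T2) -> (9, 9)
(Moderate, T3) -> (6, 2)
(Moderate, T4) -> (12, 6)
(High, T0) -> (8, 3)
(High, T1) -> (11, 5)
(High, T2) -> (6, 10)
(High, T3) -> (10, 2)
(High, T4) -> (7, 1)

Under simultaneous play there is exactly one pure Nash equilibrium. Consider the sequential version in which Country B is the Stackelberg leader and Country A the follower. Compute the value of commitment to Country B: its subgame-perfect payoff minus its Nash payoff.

4

Country A best-responds to each possible Country B move:
- T0 → Country A plays Free (best of 12, 6, 8); Country B gets 5.
- T1 → Country A plays Free (best of 12, 10, 11); Country B gets 3.
- T2 → Country A plays Moderate (best of 6, 9, 6); Country B gets 9.
- T3 → Country A plays High (best of 0, 6, 10); Country B gets 2.
- T4 → Country A plays Moderate (best of 1, 12, 7); Country B gets 6.
Among 5, 3, 9, 2, 6, the best is 9 at T2. Subgame-perfect outcome: (Moderate, T2) with payoffs (9, 9).
Now find the simultaneous Nash equilibrium.
Country A's best replies: T0→Free; T1→Free; T2→Moderate; T3→High; T4→Moderate.
Country B's best replies: Free→T0; Moderate→T1; High→T2.
The unique mutual best reply is (Free, T0), giving (12, 5).
Country B's commitment gain: 9 − 5 = 4.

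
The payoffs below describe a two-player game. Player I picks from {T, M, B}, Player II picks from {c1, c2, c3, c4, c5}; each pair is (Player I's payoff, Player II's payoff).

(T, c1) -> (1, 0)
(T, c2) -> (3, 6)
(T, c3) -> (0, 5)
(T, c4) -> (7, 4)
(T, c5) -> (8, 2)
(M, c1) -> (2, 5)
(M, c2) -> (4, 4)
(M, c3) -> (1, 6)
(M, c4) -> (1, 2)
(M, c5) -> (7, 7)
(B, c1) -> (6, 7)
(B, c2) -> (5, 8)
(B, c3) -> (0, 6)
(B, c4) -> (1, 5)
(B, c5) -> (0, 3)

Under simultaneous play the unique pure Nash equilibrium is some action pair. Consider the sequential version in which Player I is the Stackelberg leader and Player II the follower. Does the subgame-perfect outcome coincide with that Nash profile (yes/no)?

Work backward from Player II's decision.
- T → Player II plays c2 (best of 0, 6, 5, 4, 2); Player I gets 3.
- M → Player II plays c5 (best of 5, 4, 6, 2, 7); Player I gets 7.
- B → Player II plays c2 (best of 7, 8, 6, 5, 3); Player I gets 5.
Maximizing over 3, 7, 5, Player I chooses M. Subgame-perfect outcome: (M, c5) with payoffs (7, 7).
Now find the simultaneous Nash equilibrium.
Player I's best replies: c1→B; c2→B; c3→M; c4→T; c5→T.
Player II's best replies: T→c2; M→c5; B→c2.
The unique mutual best reply is (B, c2), giving (5, 8).
Sequential outcome (M, c5) differs from the Nash profile (B, c2).

no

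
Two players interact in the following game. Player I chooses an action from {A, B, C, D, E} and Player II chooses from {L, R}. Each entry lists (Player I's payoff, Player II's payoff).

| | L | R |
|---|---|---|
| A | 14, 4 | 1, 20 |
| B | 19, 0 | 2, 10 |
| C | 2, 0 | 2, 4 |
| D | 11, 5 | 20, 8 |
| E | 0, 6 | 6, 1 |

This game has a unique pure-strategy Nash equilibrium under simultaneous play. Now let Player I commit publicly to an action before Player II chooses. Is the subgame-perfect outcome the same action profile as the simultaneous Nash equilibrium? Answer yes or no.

yes

Backward induction with Player I moving first.
- A → Player II plays R (best of 4, 20); Player I gets 1.
- B → Player II plays R (best of 0, 10); Player I gets 2.
- C → Player II plays R (best of 0, 4); Player I gets 2.
- D → Player II plays R (best of 5, 8); Player I gets 20.
- E → Player II plays L (best of 6, 1); Player I gets 0.
Among 1, 2, 2, 20, 0, the best is 20 at D. Subgame-perfect outcome: (D, R) with payoffs (20, 8).
Now find the simultaneous Nash equilibrium.
Player I's best replies: L→B; R→D.
Player II's best replies: A→R; B→R; C→R; D→R; E→L.
The unique mutual best reply is (D, R), giving (20, 8).
Sequential outcome (D, R) coincides with the Nash profile (D, R).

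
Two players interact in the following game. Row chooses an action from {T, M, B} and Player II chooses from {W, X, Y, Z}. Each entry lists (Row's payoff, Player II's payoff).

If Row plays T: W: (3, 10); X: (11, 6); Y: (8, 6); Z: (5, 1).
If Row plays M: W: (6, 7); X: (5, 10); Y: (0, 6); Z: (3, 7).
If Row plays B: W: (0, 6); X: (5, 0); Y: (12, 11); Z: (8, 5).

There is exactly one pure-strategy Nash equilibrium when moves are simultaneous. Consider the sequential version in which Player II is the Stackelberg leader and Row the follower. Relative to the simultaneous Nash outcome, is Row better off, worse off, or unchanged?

unchanged

Row best-responds to each possible Player II move:
- W: BR = M, leader payoff 7.
- X: BR = T, leader payoff 6.
- Y: BR = B, leader payoff 11.
- Z: BR = B, leader payoff 5.
Maximizing over 7, 6, 11, 5, Player II chooses Y. Subgame-perfect outcome: (B, Y) with payoffs (12, 11).
For the simultaneous game, intersect best replies.
Row's best replies: W→M; X→T; Y→B; Z→B.
Player II's best replies: T→W; M→X; B→Y.
The unique mutual best reply is (B, Y), giving (12, 11).
Row earns 12 sequentially versus 12 at the Nash outcome: unchanged.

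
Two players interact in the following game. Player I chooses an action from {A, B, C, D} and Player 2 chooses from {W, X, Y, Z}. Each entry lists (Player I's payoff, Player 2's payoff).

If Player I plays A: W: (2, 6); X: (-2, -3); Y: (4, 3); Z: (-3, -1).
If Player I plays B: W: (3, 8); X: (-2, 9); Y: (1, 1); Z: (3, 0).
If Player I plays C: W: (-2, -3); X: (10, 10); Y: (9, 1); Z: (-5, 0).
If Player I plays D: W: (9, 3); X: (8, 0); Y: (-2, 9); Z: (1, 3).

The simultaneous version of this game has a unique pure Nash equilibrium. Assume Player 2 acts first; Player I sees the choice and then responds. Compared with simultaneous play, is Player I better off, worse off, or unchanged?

unchanged

Work backward from Player I's decision.
- W → Player I plays D (best of 2, 3, -2, 9); Player 2 gets 3.
- X → Player I plays C (best of -2, -2, 10, 8); Player 2 gets 10.
- Y → Player I plays C (best of 4, 1, 9, -2); Player 2 gets 1.
- Z → Player I plays B (best of -3, 3, -5, 1); Player 2 gets 0.
Among 3, 10, 1, 0, the best is 10 at X. Subgame-perfect outcome: (C, X) with payoffs (10, 10).
Under simultaneous play:
Player I's best replies: W→D; X→C; Y→C; Z→B.
Player 2's best replies: A→W; B→X; C→X; D→Y.
The unique mutual best reply is (C, X), giving (10, 10).
Player I earns 10 sequentially versus 10 at the Nash outcome: unchanged.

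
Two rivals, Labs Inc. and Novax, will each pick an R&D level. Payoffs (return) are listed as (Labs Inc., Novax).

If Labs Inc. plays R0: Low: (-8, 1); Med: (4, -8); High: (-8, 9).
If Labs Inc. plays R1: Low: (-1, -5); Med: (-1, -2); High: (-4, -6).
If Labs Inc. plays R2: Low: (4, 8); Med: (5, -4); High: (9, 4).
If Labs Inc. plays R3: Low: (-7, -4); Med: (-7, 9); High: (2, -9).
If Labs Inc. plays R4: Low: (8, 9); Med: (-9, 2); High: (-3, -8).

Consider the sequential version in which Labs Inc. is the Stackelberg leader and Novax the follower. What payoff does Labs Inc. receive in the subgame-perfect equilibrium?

8

Novax best-responds to each possible Labs Inc. move:
- R0 → Novax plays High (best of 1, -8, 9); Labs Inc. gets -8.
- R1 → Novax plays Med (best of -5, -2, -6); Labs Inc. gets -1.
- R2 → Novax plays Low (best of 8, -4, 4); Labs Inc. gets 4.
- R3 → Novax plays Med (best of -4, 9, -9); Labs Inc. gets -7.
- R4 → Novax plays Low (best of 9, 2, -8); Labs Inc. gets 8.
Maximizing over -8, -1, 4, -7, 8, Labs Inc. chooses R4. Subgame-perfect outcome: (R4, Low) with payoffs (8, 9).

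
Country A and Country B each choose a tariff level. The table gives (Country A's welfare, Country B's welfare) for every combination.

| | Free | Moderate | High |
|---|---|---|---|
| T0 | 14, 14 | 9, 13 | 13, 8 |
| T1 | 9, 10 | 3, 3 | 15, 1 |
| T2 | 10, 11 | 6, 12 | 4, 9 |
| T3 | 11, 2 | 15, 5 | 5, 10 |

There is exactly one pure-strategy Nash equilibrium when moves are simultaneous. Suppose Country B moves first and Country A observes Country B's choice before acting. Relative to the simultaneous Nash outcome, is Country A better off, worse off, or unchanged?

unchanged

Solve by backward induction (Country B leads).
- Free: BR = T0, leader payoff 14.
- Moderate: BR = T3, leader payoff 5.
- High: BR = T1, leader payoff 1.
Country B's induced payoffs are 14, 5, 1, so Country B commits to Free. Subgame-perfect outcome: (T0, Free) with payoffs (14, 14).
Under simultaneous play:
Country A's best replies: Free→T0; Moderate→T3; High→T1.
Country B's best replies: T0→Free; T1→Free; T2→Moderate; T3→High.
Only (T0, Free) has each player best-responding; Nash payoffs (14, 14).
Country A earns 14 sequentially versus 14 at the Nash outcome: unchanged.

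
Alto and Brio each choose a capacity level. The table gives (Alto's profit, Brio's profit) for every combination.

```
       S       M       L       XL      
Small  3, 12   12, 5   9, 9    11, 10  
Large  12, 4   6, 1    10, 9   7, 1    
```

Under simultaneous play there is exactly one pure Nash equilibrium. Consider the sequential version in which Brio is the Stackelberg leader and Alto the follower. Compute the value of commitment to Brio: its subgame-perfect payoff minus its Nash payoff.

Alto best-responds to each possible Brio move:
- S: BR = Large, leader payoff 4.
- M: BR = Small, leader payoff 5.
- L: BR = Large, leader payoff 9.
- XL: BR = Small, leader payoff 10.
Maximizing over 4, 5, 9, 10, Brio chooses XL. Subgame-perfect outcome: (Small, XL) with payoffs (11, 10).
Under simultaneous play:
Alto's best replies: S→Large; M→Small; L→Large; XL→Small.
Brio's best replies: Small→S; Large→L.
Only (Large, L) has each player best-responding; Nash payoffs (10, 9).
Brio's commitment gain: 10 − 9 = 1.

1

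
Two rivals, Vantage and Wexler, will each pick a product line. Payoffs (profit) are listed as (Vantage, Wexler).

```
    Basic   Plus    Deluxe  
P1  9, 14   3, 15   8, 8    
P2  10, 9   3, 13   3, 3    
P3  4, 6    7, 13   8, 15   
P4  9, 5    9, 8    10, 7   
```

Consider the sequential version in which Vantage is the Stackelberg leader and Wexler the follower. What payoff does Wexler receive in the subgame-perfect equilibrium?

Solve by backward induction (Vantage leads).
- P1: BR = Plus, leader payoff 3.
- P2: BR = Plus, leader payoff 3.
- P3: BR = Deluxe, leader payoff 8.
- P4: BR = Plus, leader payoff 9.
Vantage's induced payoffs are 3, 3, 8, 9, so Vantage commits to P4. Subgame-perfect outcome: (P4, Plus) with payoffs (9, 8).

8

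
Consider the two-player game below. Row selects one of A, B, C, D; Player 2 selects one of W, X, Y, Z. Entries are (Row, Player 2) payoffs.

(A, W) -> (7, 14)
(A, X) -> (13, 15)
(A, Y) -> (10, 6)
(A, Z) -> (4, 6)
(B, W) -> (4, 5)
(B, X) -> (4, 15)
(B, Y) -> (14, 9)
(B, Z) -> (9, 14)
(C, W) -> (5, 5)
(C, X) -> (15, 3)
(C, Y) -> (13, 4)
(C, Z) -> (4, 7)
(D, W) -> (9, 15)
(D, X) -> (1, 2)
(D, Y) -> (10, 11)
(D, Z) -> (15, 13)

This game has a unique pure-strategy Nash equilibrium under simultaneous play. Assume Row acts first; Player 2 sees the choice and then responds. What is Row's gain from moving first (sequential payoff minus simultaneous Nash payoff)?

Work backward from Player 2's decision.
- A: BR = X, leader payoff 13.
- B: BR = X, leader payoff 4.
- C: BR = Z, leader payoff 4.
- D: BR = W, leader payoff 9.
Among 13, 4, 4, 9, the best is 13 at A. Subgame-perfect outcome: (A, X) with payoffs (13, 15).
For the simultaneous game, intersect best replies.
Row's best replies: W→D; X→C; Y→B; Z→D.
Player 2's best replies: A→X; B→X; C→Z; D→W.
The unique mutual best reply is (D, W), giving (9, 15).
Row's commitment gain: 13 − 9 = 4.

4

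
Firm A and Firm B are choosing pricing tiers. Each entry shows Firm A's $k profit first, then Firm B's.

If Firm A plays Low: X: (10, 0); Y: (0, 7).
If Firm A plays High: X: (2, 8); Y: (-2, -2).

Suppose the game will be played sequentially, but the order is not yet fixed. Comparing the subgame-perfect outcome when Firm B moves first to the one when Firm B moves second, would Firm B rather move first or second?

second

If Firm A leads: Firm B's best replies are Low→Y, High→X; Firm A's induced payoffs 0, 2; outcome (High, X), payoffs (2, 8).
If Firm B leads: Firm A's best replies are X→Low, Y→Low; Firm B's induced payoffs 0, 7; outcome (Low, Y), payoffs (0, 7).
Firm B gets 7 moving first and 8 moving second, so Firm B prefers to move second.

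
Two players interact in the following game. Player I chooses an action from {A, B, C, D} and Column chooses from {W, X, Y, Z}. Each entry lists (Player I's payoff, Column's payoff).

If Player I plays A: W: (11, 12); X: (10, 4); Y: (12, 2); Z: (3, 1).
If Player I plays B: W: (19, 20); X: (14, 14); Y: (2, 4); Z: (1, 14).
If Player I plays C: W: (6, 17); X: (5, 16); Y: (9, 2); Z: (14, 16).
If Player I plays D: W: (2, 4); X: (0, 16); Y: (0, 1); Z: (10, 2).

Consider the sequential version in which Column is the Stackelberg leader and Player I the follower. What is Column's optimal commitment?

Work backward from Player I's decision.
- W: BR = B, leader payoff 20.
- X: BR = B, leader payoff 14.
- Y: BR = A, leader payoff 2.
- Z: BR = C, leader payoff 16.
Maximizing over 20, 14, 2, 16, Column chooses W. Subgame-perfect outcome: (B, W) with payoffs (19, 20).

W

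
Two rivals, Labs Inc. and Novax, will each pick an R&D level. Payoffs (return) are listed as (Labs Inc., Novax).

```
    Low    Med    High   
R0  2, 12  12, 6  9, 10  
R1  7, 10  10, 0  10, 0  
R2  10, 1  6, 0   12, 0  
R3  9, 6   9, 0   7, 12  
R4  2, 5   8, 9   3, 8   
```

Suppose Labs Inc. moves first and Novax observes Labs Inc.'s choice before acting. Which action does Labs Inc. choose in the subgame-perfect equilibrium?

R2

Solve by backward induction (Labs Inc. leads).
- R0: Novax compares 12, 6, 10 and picks Low; Labs Inc. would get 2.
- R1: Novax compares 10, 0, 0 and picks Low; Labs Inc. would get 7.
- R2: Novax compares 1, 0, 0 and picks Low; Labs Inc. would get 10.
- R3: Novax compares 6, 0, 12 and picks High; Labs Inc. would get 7.
- R4: Novax compares 5, 9, 8 and picks Med; Labs Inc. would get 8.
Among 2, 7, 10, 7, 8, the best is 10 at R2. Subgame-perfect outcome: (R2, Low) with payoffs (10, 1).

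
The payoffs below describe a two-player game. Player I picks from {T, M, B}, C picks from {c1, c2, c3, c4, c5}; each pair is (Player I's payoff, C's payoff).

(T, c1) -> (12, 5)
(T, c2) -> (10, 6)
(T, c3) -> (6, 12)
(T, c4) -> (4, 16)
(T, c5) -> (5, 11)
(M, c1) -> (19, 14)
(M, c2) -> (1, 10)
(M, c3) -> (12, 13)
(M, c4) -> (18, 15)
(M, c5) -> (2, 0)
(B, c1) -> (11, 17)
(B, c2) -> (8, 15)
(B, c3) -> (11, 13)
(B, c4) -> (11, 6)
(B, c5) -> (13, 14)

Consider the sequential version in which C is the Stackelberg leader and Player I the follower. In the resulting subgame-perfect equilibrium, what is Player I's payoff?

Work backward from Player I's decision.
- c1 → Player I plays M (best of 12, 19, 11); C gets 14.
- c2 → Player I plays T (best of 10, 1, 8); C gets 6.
- c3 → Player I plays M (best of 6, 12, 11); C gets 13.
- c4 → Player I plays M (best of 4, 18, 11); C gets 15.
- c5 → Player I plays B (best of 5, 2, 13); C gets 14.
Maximizing over 14, 6, 13, 15, 14, C chooses c4. Subgame-perfect outcome: (M, c4) with payoffs (18, 15).

18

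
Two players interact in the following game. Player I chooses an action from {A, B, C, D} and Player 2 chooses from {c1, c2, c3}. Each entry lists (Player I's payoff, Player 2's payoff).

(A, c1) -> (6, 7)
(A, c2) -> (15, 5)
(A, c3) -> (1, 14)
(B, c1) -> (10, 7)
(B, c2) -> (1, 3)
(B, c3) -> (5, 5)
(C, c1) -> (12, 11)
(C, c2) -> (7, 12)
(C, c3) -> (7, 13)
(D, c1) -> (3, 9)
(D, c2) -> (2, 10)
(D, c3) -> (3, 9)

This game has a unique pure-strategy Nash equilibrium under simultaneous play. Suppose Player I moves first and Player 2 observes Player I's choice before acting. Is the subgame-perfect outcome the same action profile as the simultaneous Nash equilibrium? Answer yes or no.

no

Solve by backward induction (Player I leads).
- A → Player 2 plays c3 (best of 7, 5, 14); Player I gets 1.
- B → Player 2 plays c1 (best of 7, 3, 5); Player I gets 10.
- C → Player 2 plays c3 (best of 11, 12, 13); Player I gets 7.
- D → Player 2 plays c2 (best of 9, 10, 9); Player I gets 2.
Player I's induced payoffs are 1, 10, 7, 2, so Player I commits to B. Subgame-perfect outcome: (B, c1) with payoffs (10, 7).
Now find the simultaneous Nash equilibrium.
Player I's best replies: c1→C; c2→A; c3→C.
Player 2's best replies: A→c3; B→c1; C→c3; D→c2.
The unique mutual best reply is (C, c3), giving (7, 13).
Sequential outcome (B, c1) differs from the Nash profile (C, c3).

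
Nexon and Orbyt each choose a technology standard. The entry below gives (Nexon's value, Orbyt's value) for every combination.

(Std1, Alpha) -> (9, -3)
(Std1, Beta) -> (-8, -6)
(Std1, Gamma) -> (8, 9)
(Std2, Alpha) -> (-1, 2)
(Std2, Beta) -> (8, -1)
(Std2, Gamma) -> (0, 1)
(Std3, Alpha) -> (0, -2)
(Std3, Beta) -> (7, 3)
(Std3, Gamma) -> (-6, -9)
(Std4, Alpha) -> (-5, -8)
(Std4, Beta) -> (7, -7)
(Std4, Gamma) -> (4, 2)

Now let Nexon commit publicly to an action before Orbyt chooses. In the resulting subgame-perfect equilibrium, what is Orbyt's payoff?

9

Work backward from Orbyt's decision.
- Std1: Orbyt compares -3, -6, 9 and picks Gamma; Nexon would get 8.
- Std2: Orbyt compares 2, -1, 1 and picks Alpha; Nexon would get -1.
- Std3: Orbyt compares -2, 3, -9 and picks Beta; Nexon would get 7.
- Std4: Orbyt compares -8, -7, 2 and picks Gamma; Nexon would get 4.
Maximizing over 8, -1, 7, 4, Nexon chooses Std1. Subgame-perfect outcome: (Std1, Gamma) with payoffs (8, 9).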